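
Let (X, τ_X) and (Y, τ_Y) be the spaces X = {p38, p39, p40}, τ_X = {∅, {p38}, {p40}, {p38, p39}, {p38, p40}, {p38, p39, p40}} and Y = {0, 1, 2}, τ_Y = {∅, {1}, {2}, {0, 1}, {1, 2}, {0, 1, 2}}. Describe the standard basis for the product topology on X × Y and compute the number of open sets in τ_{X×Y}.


Basis B = {∅ × ∅, {p38} × {1}, {p38} × {2}, {p40} × {1}, {p40} × {2}, {p38} × {0, 1}, {p38} × {1, 2}, {p38, p39} × {1}, {p38, p40} × {1}, {p38, p39} × {2}, {p38, p40} × {2}, {p40} × {0, 1}, {p40} × {1, 2}, {p38} × {0, 1, 2}, {p38, p39, p40} × {1}, {p38, p39, p40} × {2}, {p40} × {0, 1, 2}, {p38, p39} × {0, 1}, {p38, p40} × {0, 1}, {p38, p39} × {1, 2}, {p38, p40} × {1, 2}, {p38, p39} × {0, 1, 2}, {p38, p40} × {0, 1, 2}, {p38, p39, p40} × {0, 1}, {p38, p39, p40} × {1, 2}, {p38, p39, p40} × {0, 1, 2}}; |τ_{X×Y}| = 108.

Enumerate products U × V with U ∈ τ_X, V ∈ τ_Y (deduplicated):
  ∅ × ∅ = {} (∅)
  {p38} × {1} = {(p38,1)}
  {p38} × {2} = {(p38,2)}
  {p40} × {1} = {(p40,1)}
  {p40} × {2} = {(p40,2)}
  {p38} × {0, 1} = {(p38,0), (p38,1)}
  {p38} × {1, 2} = {(p38,1), (p38,2)}
  {p38, p39} × {1} = {(p38,1), (p39,1)}
  {p38, p40} × {1} = {(p38,1), (p40,1)}
  {p38, p39} × {2} = {(p38,2), (p39,2)}
  {p38, p40} × {2} = {(p38,2), (p40,2)}
  {p40} × {0, 1} = {(p40,0), (p40,1)}
  {p40} × {1, 2} = {(p40,1), (p40,2)}
  {p38} × {0, 1, 2} = {(p38,0), (p38,1), (p38,2)}
  {p38, p39, p40} × {1} = {(p38,1), (p39,1), (p40,1)}
  {p38, p39, p40} × {2} = {(p38,2), (p39,2), (p40,2)}
  {p40} × {0, 1, 2} = {(p40,0), (p40,1), (p40,2)}
  {p38, p39} × {0, 1} = {(p38,0), (p38,1), (p39,0), (p39,1)}
  {p38, p40} × {0, 1} = {(p38,0), (p38,1), (p40,0), (p40,1)}
  {p38, p39} × {1, 2} = {(p38,1), (p38,2), (p39,1), (p39,2)}
  {p38, p40} × {1, 2} = {(p38,1), (p38,2), (p40,1), (p40,2)}
  {p38, p39} × {0, 1, 2} = {(p38,0), (p38,1), (p38,2), (p39,0), (p39,1), (p39,2)}
  {p38, p40} × {0, 1, 2} = {(p38,0), (p38,1), (p38,2), (p40,0), (p40,1), (p40,2)}
  {p38, p39, p40} × {0, 1} = {(p38,0), (p38,1), (p39,0), (p39,1), (p40,0), (p40,1)}
  {p38, p39, p40} × {1, 2} = {(p38,1), (p38,2), (p39,1), (p39,2), (p40,1), (p40,2)}
  {p38, p39, p40} × {0, 1, 2} = {(p38,0), (p38,1), (p38,2), (p39,0), (p39,1), (p39,2), (p40,0), (p40,1), (p40,2)}
These 26 distinct sets form the basis B.
Close under arbitrary unions to get τ_{X×Y}; counting gives |τ_{X×Y}| = 108.


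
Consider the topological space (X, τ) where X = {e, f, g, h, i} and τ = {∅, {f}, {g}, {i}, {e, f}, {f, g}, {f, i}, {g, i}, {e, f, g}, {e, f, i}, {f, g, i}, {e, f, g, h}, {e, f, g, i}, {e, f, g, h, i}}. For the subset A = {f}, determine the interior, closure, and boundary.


int(A) = {f}, cl(A) = {e, f, h}, ∂A = {e, h}.

Closed sets in (X, τ) are complements of opens:
  closed(X, τ) = {∅, {h}, {i}, {e, h}, {g, h}, {h, i}, {e, f, h}, {e, g, h}, {e, h, i}, {g, h, i}, {e, f, g, h}, {e, f, h, i}, {e, g, h, i}, {e, f, g, h, i}}.
int(A) = ⋃ {U ∈ τ : U ⊆ A}. Opens contained in A: ∅, {f}.
Taking the union of these: int(A) = {f}.
cl(A) = ⋂ {C closed : A ⊆ C}. Closed sets containing A: {e, f, h}, {e, f, g, h}, {e, f, h, i}, {e, f, g, h, i}.
Intersecting these: cl(A) = {e, f, h}.
∂A = cl(A) ∖ int(A) = {e, f, h} ∖ {f} = {e, h}.


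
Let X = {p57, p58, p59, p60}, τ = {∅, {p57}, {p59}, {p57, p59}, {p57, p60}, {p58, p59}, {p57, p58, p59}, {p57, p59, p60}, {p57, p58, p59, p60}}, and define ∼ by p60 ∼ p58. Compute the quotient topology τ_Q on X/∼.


X/∼ = {[p57], [p58=p60], [p59]}; |τ_Q| = 5.

Equivalence classes: [p57], [p58=p60], [p59].
Quotient map π: X → X/∼ sends p57 ↦ [p57], p58 ↦ [p58=p60], p59 ↦ [p59], p60 ↦ [p58=p60].
For each subset V ⊆ X/∼, compute π^{-1}(V) ⊆ X and check whether π^{-1}(V) ∈ τ. V is open in τ_Q iff π^{-1}(V) ∈ τ.
  V = {}: π^{-1}(V) = ∅ ∈ τ ✓.
  V = {[p57]}: π^{-1}(V) = {p57} ∈ τ ✓.
  V = {[p58=p60]}: π^{-1}(V) = {p58, p60} ∉ τ ✗.
  V = {[p57], [p58=p60]}: π^{-1}(V) = {p57, p58, p60} ∉ τ ✗.
  V = {[p59]}: π^{-1}(V) = {p59} ∈ τ ✓.
  V = {[p57], [p59]}: π^{-1}(V) = {p57, p59} ∈ τ ✓.
  V = {[p58=p60], [p59]}: π^{-1}(V) = {p58, p59, p60} ∉ τ ✗.
  V = {[p57], [p58=p60], [p59]}: π^{-1}(V) = {p57, p58, p59, p60} ∈ τ ✓.
Open sets in the quotient: τ_Q = {{}, {[p57]}, {[p59]}, {[p57], [p59]}, {[p57], [p58=p60], [p59]}} (5 elements).


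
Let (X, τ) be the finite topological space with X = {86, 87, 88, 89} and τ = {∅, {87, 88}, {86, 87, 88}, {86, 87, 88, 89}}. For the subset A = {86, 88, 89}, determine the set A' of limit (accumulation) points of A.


A' = {86, 87, 89}

For each x ∈ X, list the open sets U ∈ τ with x ∈ U, then check whether U ∩ (A ∖ {x}) ≠ ∅ for every such U.
  x = 86: opens ∋ x are {86, 87, 88}, {86, 87, 88, 89}; each meets A ∖ {86}, so x IS a limit point.
  x = 87: opens ∋ x are {87, 88}, {86, 87, 88}, {86, 87, 88, 89}; each meets A ∖ {87}, so x IS a limit point.
  x = 88: open {87, 88} ∋ x has {87, 88} ∩ (A ∖ {88}) = ∅, so x is NOT a limit point.
  x = 89: opens ∋ x are {86, 87, 88, 89}; each meets A ∖ {89}, so x IS a limit point.
Collecting: A' = {86, 87, 89}.


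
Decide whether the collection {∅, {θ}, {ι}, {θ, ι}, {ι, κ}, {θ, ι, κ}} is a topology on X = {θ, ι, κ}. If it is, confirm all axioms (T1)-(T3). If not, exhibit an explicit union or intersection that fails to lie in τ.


τ IS a topology on X.

Axiom (T1): ∅ ∈ τ? Yes; X ∈ τ? Yes.
Axiom (T2/T3): check pairwise unions and intersections of members of τ.
All pairwise intersections and unions checked — each lies in τ. Therefore τ satisfies (T1), (T2), (T3): it IS a topology on X.


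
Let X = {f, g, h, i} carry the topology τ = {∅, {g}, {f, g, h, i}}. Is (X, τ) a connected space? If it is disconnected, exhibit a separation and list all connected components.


(X, τ) is connected.

Find clopen sets (U ∈ τ with X ∖ U ∈ τ):
  U = ∅, X ∖ U = {f, g, h, i} — both open, so U is clopen.
  U = {f, g, h, i}, X ∖ U = ∅ — both open, so U is clopen.
Only trivial clopens (∅ and X) exist, so (X, τ) is connected.
Compute connected components by grouping points that agree on all clopens:
  component: {f, g, h, i}


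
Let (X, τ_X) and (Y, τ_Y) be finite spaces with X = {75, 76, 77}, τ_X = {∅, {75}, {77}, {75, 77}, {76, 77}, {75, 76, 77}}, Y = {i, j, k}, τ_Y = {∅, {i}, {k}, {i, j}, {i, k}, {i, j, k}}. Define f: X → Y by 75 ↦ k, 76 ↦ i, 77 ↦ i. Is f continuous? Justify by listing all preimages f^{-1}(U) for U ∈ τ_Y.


f IS continuous.

Compute f^{-1}(U) for each U ∈ τ_Y:
  U = ∅: f^{-1}(U) = ∅ ∈ τ_X ✓.
  U = {i}: f^{-1}(U) = {76, 77} ∈ τ_X ✓.
  U = {k}: f^{-1}(U) = {75} ∈ τ_X ✓.
  U = {i, j}: f^{-1}(U) = {76, 77} ∈ τ_X ✓.
  U = {i, k}: f^{-1}(U) = {75, 76, 77} ∈ τ_X ✓.
  U = {i, j, k}: f^{-1}(U) = {75, 76, 77} ∈ τ_X ✓.
Every preimage lies in τ_X, so f IS continuous.


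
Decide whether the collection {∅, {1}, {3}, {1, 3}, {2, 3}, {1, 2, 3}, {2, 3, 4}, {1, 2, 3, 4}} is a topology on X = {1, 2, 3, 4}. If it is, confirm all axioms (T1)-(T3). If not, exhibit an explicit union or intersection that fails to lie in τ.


τ IS a topology on X.

Axiom (T1): ∅ ∈ τ? Yes; X ∈ τ? Yes.
Axiom (T2/T3): check pairwise unions and intersections of members of τ.
All pairwise intersections and unions checked — each lies in τ. Therefore τ satisfies (T1), (T2), (T3): it IS a topology on X.


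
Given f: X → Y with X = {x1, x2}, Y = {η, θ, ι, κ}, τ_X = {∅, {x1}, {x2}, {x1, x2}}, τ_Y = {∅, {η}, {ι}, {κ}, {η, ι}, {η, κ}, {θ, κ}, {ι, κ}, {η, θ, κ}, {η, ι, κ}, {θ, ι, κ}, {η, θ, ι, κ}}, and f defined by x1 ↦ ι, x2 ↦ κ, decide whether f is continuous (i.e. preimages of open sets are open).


f IS continuous.

Compute f^{-1}(U) for each U ∈ τ_Y:
  U = ∅: f^{-1}(U) = ∅ ∈ τ_X ✓.
  U = {η}: f^{-1}(U) = ∅ ∈ τ_X ✓.
  U = {ι}: f^{-1}(U) = {x1} ∈ τ_X ✓.
  U = {κ}: f^{-1}(U) = {x2} ∈ τ_X ✓.
  U = {η, ι}: f^{-1}(U) = {x1} ∈ τ_X ✓.
  U = {η, κ}: f^{-1}(U) = {x2} ∈ τ_X ✓.
  U = {θ, κ}: f^{-1}(U) = {x2} ∈ τ_X ✓.
  U = {ι, κ}: f^{-1}(U) = {x1, x2} ∈ τ_X ✓.
  U = {η, θ, κ}: f^{-1}(U) = {x2} ∈ τ_X ✓.
  U = {η, ι, κ}: f^{-1}(U) = {x1, x2} ∈ τ_X ✓.
  U = {θ, ι, κ}: f^{-1}(U) = {x1, x2} ∈ τ_X ✓.
  U = {η, θ, ι, κ}: f^{-1}(U) = {x1, x2} ∈ τ_X ✓.
Every preimage lies in τ_X, so f IS continuous.


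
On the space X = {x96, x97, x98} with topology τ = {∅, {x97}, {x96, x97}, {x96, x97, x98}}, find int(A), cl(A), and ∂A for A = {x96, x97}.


int(A) = {x96, x97}, cl(A) = {x96, x97, x98}, ∂A = {x98}.

Closed sets in (X, τ) are complements of opens:
  closed(X, τ) = {∅, {x98}, {x96, x98}, {x96, x97, x98}}.
int(A) = ⋃ {U ∈ τ : U ⊆ A}. Opens contained in A: ∅, {x97}, {x96, x97}.
Taking the union of these: int(A) = {x96, x97}.
cl(A) = ⋂ {C closed : A ⊆ C}. Closed sets containing A: {x96, x97, x98}.
Intersecting these: cl(A) = {x96, x97, x98}.
∂A = cl(A) ∖ int(A) = {x96, x97, x98} ∖ {x96, x97} = {x98}.


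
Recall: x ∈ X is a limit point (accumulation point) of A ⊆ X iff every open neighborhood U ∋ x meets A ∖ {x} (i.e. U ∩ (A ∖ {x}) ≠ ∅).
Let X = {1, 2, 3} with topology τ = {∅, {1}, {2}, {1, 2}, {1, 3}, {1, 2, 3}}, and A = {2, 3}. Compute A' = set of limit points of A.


A' = ∅

For each x ∈ X, list the open sets U ∈ τ with x ∈ U, then check whether U ∩ (A ∖ {x}) ≠ ∅ for every such U.
  x = 1: open {1} ∋ x has {1} ∩ (A ∖ {1}) = ∅, so x is NOT a limit point.
  x = 2: open {2} ∋ x has {2} ∩ (A ∖ {2}) = ∅, so x is NOT a limit point.
  x = 3: open {1, 3} ∋ x has {1, 3} ∩ (A ∖ {3}) = ∅, so x is NOT a limit point.
Collecting: A' = ∅.


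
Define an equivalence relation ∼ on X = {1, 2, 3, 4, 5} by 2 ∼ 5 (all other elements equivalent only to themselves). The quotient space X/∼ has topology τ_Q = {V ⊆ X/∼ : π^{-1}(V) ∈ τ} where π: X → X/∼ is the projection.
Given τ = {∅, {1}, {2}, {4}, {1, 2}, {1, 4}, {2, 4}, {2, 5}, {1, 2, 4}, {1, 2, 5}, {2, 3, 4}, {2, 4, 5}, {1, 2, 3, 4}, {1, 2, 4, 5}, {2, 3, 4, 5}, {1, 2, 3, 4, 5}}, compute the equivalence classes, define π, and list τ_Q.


X/∼ = {[1], [2=5], [3], [4]}; |τ_Q| = 10.

Equivalence classes: [1], [2=5], [3], [4].
Quotient map π: X → X/∼ sends 1 ↦ [1], 2 ↦ [2=5], 3 ↦ [3], 4 ↦ [4], 5 ↦ [2=5].
For each subset V ⊆ X/∼, compute π^{-1}(V) ⊆ X and check whether π^{-1}(V) ∈ τ. V is open in τ_Q iff π^{-1}(V) ∈ τ.
  V = {}: π^{-1}(V) = ∅ ∈ τ ✓.
  V = {[1]}: π^{-1}(V) = {1} ∈ τ ✓.
  V = {[2=5]}: π^{-1}(V) = {2, 5} ∈ τ ✓.
  V = {[1], [2=5]}: π^{-1}(V) = {1, 2, 5} ∈ τ ✓.
  V = {[3]}: π^{-1}(V) = {3} ∉ τ ✗.
  V = {[1], [3]}: π^{-1}(V) = {1, 3} ∉ τ ✗.
  V = {[2=5], [3]}: π^{-1}(V) = {2, 3, 5} ∉ τ ✗.
  V = {[1], [2=5], [3]}: π^{-1}(V) = {1, 2, 3, 5} ∉ τ ✗.
  V = {[4]}: π^{-1}(V) = {4} ∈ τ ✓.
  V = {[1], [4]}: π^{-1}(V) = {1, 4} ∈ τ ✓.
  V = {[2=5], [4]}: π^{-1}(V) = {2, 4, 5} ∈ τ ✓.
  V = {[1], [2=5], [4]}: π^{-1}(V) = {1, 2, 4, 5} ∈ τ ✓.
  V = {[3], [4]}: π^{-1}(V) = {3, 4} ∉ τ ✗.
  V = {[1], [3], [4]}: π^{-1}(V) = {1, 3, 4} ∉ τ ✗.
  V = {[2=5], [3], [4]}: π^{-1}(V) = {2, 3, 4, 5} ∈ τ ✓.
  V = {[1], [2=5], [3], [4]}: π^{-1}(V) = {1, 2, 3, 4, 5} ∈ τ ✓.
Open sets in the quotient: τ_Q = {{}, {[1]}, {[2=5]}, {[1], [2=5]}, {[4]}, {[1], [4]}, {[2=5], [4]}, {[1], [2=5], [4]}, {[2=5], [3], [4]}, {[1], [2=5], [3], [4]}} (10 elements).


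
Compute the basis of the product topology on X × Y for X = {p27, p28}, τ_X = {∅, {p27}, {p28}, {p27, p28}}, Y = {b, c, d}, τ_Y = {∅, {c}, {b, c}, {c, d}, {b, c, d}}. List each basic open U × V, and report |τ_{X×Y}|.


Basis B = {∅ × ∅, {p27} × {c}, {p28} × {c}, {p27} × {b, c}, {p27} × {c, d}, {p27, p28} × {c}, {p28} × {b, c}, {p28} × {c, d}, {p27} × {b, c, d}, {p28} × {b, c, d}, {p27, p28} × {b, c}, {p27, p28} × {c, d}, {p27, p28} × {b, c, d}}; |τ_{X×Y}| = 25.

Enumerate products U × V with U ∈ τ_X, V ∈ τ_Y (deduplicated):
  ∅ × ∅ = {} (∅)
  {p27} × {c} = {(p27,c)}
  {p28} × {c} = {(p28,c)}
  {p27} × {b, c} = {(p27,b), (p27,c)}
  {p27} × {c, d} = {(p27,c), (p27,d)}
  {p27, p28} × {c} = {(p27,c), (p28,c)}
  {p28} × {b, c} = {(p28,b), (p28,c)}
  {p28} × {c, d} = {(p28,c), (p28,d)}
  {p27} × {b, c, d} = {(p27,b), (p27,c), (p27,d)}
  {p28} × {b, c, d} = {(p28,b), (p28,c), (p28,d)}
  {p27, p28} × {b, c} = {(p27,b), (p27,c), (p28,b), (p28,c)}
  {p27, p28} × {c, d} = {(p27,c), (p27,d), (p28,c), (p28,d)}
  {p27, p28} × {b, c, d} = {(p27,b), (p27,c), (p27,d), (p28,b), (p28,c), (p28,d)}
These 13 distinct sets form the basis B.
Close under arbitrary unions to get τ_{X×Y}; counting gives |τ_{X×Y}| = 25.


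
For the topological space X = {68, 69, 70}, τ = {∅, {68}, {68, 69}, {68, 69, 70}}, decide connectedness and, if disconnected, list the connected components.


(X, τ) is connected.

Find clopen sets (U ∈ τ with X ∖ U ∈ τ):
  U = ∅, X ∖ U = {68, 69, 70} — both open, so U is clopen.
  U = {68, 69, 70}, X ∖ U = ∅ — both open, so U is clopen.
Only trivial clopens (∅ and X) exist, so (X, τ) is connected.
Compute connected components by grouping points that agree on all clopens:
  component: {68, 69, 70}


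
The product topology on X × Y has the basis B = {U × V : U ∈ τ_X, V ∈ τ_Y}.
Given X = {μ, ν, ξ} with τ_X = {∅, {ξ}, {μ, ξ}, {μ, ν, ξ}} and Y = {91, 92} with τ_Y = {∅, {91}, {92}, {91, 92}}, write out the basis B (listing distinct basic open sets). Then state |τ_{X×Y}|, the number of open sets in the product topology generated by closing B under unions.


Basis B = {∅ × ∅, {ξ} × {91}, {ξ} × {92}, {μ, ξ} × {91}, {μ, ξ} × {92}, {ξ} × {91, 92}, {μ, ν, ξ} × {91}, {μ, ν, ξ} × {92}, {μ, ξ} × {91, 92}, {μ, ν, ξ} × {91, 92}}; |τ_{X×Y}| = 16.

Enumerate products U × V with U ∈ τ_X, V ∈ τ_Y (deduplicated):
  ∅ × ∅ = {} (∅)
  {ξ} × {91} = {(ξ,91)}
  {ξ} × {92} = {(ξ,92)}
  {μ, ξ} × {91} = {(μ,91), (ξ,91)}
  {μ, ξ} × {92} = {(μ,92), (ξ,92)}
  {ξ} × {91, 92} = {(ξ,91), (ξ,92)}
  {μ, ν, ξ} × {91} = {(μ,91), (ν,91), (ξ,91)}
  {μ, ν, ξ} × {92} = {(μ,92), (ν,92), (ξ,92)}
  {μ, ξ} × {91, 92} = {(μ,91), (μ,92), (ξ,91), (ξ,92)}
  {μ, ν, ξ} × {91, 92} = {(μ,91), (μ,92), (ν,91), (ν,92), (ξ,91), (ξ,92)}
These 10 distinct sets form the basis B.
Close under arbitrary unions to get τ_{X×Y}; counting gives |τ_{X×Y}| = 16.


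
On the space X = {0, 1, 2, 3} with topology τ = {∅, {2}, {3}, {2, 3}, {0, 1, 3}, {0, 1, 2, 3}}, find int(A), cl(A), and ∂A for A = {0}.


int(A) = ∅, cl(A) = {0, 1}, ∂A = {0, 1}.

Closed sets in (X, τ) are complements of opens:
  closed(X, τ) = {∅, {2}, {0, 1}, {0, 1, 2}, {0, 1, 3}, {0, 1, 2, 3}}.
int(A) = ⋃ {U ∈ τ : U ⊆ A}. Opens contained in A: ∅.
Taking the union of these: int(A) = ∅.
cl(A) = ⋂ {C closed : A ⊆ C}. Closed sets containing A: {0, 1}, {0, 1, 2}, {0, 1, 3}, {0, 1, 2, 3}.
Intersecting these: cl(A) = {0, 1}.
∂A = cl(A) ∖ int(A) = {0, 1} ∖ ∅ = {0, 1}.


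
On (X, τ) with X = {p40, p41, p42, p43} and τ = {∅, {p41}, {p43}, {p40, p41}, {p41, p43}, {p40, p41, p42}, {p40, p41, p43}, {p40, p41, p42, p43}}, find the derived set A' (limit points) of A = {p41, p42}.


A' = {p40, p42}

For each x ∈ X, list the open sets U ∈ τ with x ∈ U, then check whether U ∩ (A ∖ {x}) ≠ ∅ for every such U.
  x = p40: opens ∋ x are {p40, p41}, {p40, p41, p42}, {p40, p41, p43}, {p40, p41, p42, p43}; each meets A ∖ {p40}, so x IS a limit point.
  x = p41: open {p41} ∋ x has {p41} ∩ (A ∖ {p41}) = ∅, so x is NOT a limit point.
  x = p42: opens ∋ x are {p40, p41, p42}, {p40, p41, p42, p43}; each meets A ∖ {p42}, so x IS a limit point.
  x = p43: open {p43} ∋ x has {p43} ∩ (A ∖ {p43}) = ∅, so x is NOT a limit point.
Collecting: A' = {p40, p42}.


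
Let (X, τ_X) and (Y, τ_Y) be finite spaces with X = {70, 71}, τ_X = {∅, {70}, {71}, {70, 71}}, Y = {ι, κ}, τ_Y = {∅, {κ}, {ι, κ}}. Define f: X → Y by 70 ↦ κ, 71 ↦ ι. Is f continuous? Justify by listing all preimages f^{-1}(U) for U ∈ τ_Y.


f IS continuous.

Compute f^{-1}(U) for each U ∈ τ_Y:
  U = ∅: f^{-1}(U) = ∅ ∈ τ_X ✓.
  U = {κ}: f^{-1}(U) = {70} ∈ τ_X ✓.
  U = {ι, κ}: f^{-1}(U) = {70, 71} ∈ τ_X ✓.
Every preimage lies in τ_X, so f IS continuous.


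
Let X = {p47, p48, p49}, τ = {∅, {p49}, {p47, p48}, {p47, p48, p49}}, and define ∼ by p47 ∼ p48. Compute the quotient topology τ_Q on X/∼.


X/∼ = {[p47=p48], [p49]}; |τ_Q| = 4.

Equivalence classes: [p47=p48], [p49].
Quotient map π: X → X/∼ sends p47 ↦ [p47=p48], p48 ↦ [p47=p48], p49 ↦ [p49].
For each subset V ⊆ X/∼, compute π^{-1}(V) ⊆ X and check whether π^{-1}(V) ∈ τ. V is open in τ_Q iff π^{-1}(V) ∈ τ.
  V = {}: π^{-1}(V) = ∅ ∈ τ ✓.
  V = {[p47=p48]}: π^{-1}(V) = {p47, p48} ∈ τ ✓.
  V = {[p49]}: π^{-1}(V) = {p49} ∈ τ ✓.
  V = {[p47=p48], [p49]}: π^{-1}(V) = {p47, p48, p49} ∈ τ ✓.
Open sets in the quotient: τ_Q = {{}, {[p47=p48]}, {[p49]}, {[p47=p48], [p49]}} (4 elements).


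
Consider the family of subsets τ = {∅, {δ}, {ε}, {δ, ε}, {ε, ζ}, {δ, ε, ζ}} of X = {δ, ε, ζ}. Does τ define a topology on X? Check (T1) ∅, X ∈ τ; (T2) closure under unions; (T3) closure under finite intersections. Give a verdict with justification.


τ IS a topology on X.

Axiom (T1): ∅ ∈ τ? Yes; X ∈ τ? Yes.
Axiom (T2/T3): check pairwise unions and intersections of members of τ.
All pairwise intersections and unions checked — each lies in τ. Therefore τ satisfies (T1), (T2), (T3): it IS a topology on X.


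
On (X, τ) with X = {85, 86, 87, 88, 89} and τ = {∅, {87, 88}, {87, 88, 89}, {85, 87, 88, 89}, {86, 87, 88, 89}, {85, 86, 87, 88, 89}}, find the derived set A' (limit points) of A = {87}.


A' = {85, 86, 88, 89}

For each x ∈ X, list the open sets U ∈ τ with x ∈ U, then check whether U ∩ (A ∖ {x}) ≠ ∅ for every such U.
  x = 85: opens ∋ x are {85, 87, 88, 89}, {85, 86, 87, 88, 89}; each meets A ∖ {85}, so x IS a limit point.
  x = 86: opens ∋ x are {86, 87, 88, 89}, {85, 86, 87, 88, 89}; each meets A ∖ {86}, so x IS a limit point.
  x = 87: open {87, 88} ∋ x has {87, 88} ∩ (A ∖ {87}) = ∅, so x is NOT a limit point.
  x = 88: opens ∋ x are {87, 88}, {87, 88, 89}, {85, 87, 88, 89}, {86, 87, 88, 89}, {85, 86, 87, 88, 89}; each meets A ∖ {88}, so x IS a limit point.
  x = 89: opens ∋ x are {87, 88, 89}, {85, 87, 88, 89}, {86, 87, 88, 89}, {85, 86, 87, 88, 89}; each meets A ∖ {89}, so x IS a limit point.
Collecting: A' = {85, 86, 88, 89}.


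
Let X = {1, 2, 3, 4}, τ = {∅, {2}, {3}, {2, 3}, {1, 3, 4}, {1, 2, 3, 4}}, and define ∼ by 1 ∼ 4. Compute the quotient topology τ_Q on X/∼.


X/∼ = {[1=4], [2], [3]}; |τ_Q| = 6.

Equivalence classes: [1=4], [2], [3].
Quotient map π: X → X/∼ sends 1 ↦ [1=4], 2 ↦ [2], 3 ↦ [3], 4 ↦ [1=4].
For each subset V ⊆ X/∼, compute π^{-1}(V) ⊆ X and check whether π^{-1}(V) ∈ τ. V is open in τ_Q iff π^{-1}(V) ∈ τ.
  V = {}: π^{-1}(V) = ∅ ∈ τ ✓.
  V = {[1=4]}: π^{-1}(V) = {1, 4} ∉ τ ✗.
  V = {[2]}: π^{-1}(V) = {2} ∈ τ ✓.
  V = {[1=4], [2]}: π^{-1}(V) = {1, 2, 4} ∉ τ ✗.
  V = {[3]}: π^{-1}(V) = {3} ∈ τ ✓.
  V = {[1=4], [3]}: π^{-1}(V) = {1, 3, 4} ∈ τ ✓.
  V = {[2], [3]}: π^{-1}(V) = {2, 3} ∈ τ ✓.
  V = {[1=4], [2], [3]}: π^{-1}(V) = {1, 2, 3, 4} ∈ τ ✓.
Open sets in the quotient: τ_Q = {{}, {[2]}, {[3]}, {[1=4], [3]}, {[2], [3]}, {[1=4], [2], [3]}} (6 elements).


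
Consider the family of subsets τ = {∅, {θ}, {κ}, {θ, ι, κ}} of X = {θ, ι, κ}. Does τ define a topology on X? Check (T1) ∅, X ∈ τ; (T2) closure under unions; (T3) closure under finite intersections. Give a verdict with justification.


τ is NOT a topology on X.

Axiom (T1): ∅ ∈ τ? Yes; X ∈ τ? Yes.
Axiom (T2/T3): check pairwise unions and intersections of members of τ.
Counterexample for (T2): {θ} ∪ {κ} = {θ, κ} ∉ τ. Therefore τ is NOT a topology.


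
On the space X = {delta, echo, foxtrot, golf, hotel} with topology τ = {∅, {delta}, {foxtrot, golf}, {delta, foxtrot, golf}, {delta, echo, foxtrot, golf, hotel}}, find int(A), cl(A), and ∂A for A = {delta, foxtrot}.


int(A) = {delta}, cl(A) = {delta, echo, foxtrot, golf, hotel}, ∂A = {echo, foxtrot, golf, hotel}.

Closed sets in (X, τ) are complements of opens:
  closed(X, τ) = {∅, {echo, hotel}, {delta, echo, hotel}, {echo, foxtrot, golf, hotel}, {delta, echo, foxtrot, golf, hotel}}.
int(A) = ⋃ {U ∈ τ : U ⊆ A}. Opens contained in A: ∅, {delta}.
Taking the union of these: int(A) = {delta}.
cl(A) = ⋂ {C closed : A ⊆ C}. Closed sets containing A: {delta, echo, foxtrot, golf, hotel}.
Intersecting these: cl(A) = {delta, echo, foxtrot, golf, hotel}.
∂A = cl(A) ∖ int(A) = {delta, echo, foxtrot, golf, hotel} ∖ {delta} = {echo, foxtrot, golf, hotel}.


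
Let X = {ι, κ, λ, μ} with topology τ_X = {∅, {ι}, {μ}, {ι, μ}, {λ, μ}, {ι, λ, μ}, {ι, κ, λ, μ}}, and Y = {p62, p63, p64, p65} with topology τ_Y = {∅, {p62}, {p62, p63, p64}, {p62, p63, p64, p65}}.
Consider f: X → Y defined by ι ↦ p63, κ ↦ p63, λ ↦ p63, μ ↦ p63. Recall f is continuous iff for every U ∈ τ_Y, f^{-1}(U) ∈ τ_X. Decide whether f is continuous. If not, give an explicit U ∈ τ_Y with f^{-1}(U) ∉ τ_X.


f IS continuous.

Compute f^{-1}(U) for each U ∈ τ_Y:
  U = ∅: f^{-1}(U) = ∅ ∈ τ_X ✓.
  U = {p62}: f^{-1}(U) = ∅ ∈ τ_X ✓.
  U = {p62, p63, p64}: f^{-1}(U) = {ι, κ, λ, μ} ∈ τ_X ✓.
  U = {p62, p63, p64, p65}: f^{-1}(U) = {ι, κ, λ, μ} ∈ τ_X ✓.
Every preimage lies in τ_X, so f IS continuous.


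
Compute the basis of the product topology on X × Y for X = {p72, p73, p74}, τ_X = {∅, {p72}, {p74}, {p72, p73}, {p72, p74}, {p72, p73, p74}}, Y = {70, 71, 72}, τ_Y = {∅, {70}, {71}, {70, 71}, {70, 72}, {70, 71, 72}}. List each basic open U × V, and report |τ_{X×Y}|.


Basis B = {∅ × ∅, {p72} × {70}, {p72} × {71}, {p74} × {70}, {p74} × {71}, {p72} × {70, 71}, {p72} × {70, 72}, {p72, p73} × {70}, {p72, p74} × {70}, {p72, p73} × {71}, {p72, p74} × {71}, {p74} × {70, 71}, {p74} × {70, 72}, {p72} × {70, 71, 72}, {p72, p73, p74} × {70}, {p72, p73, p74} × {71}, {p74} × {70, 71, 72}, {p72, p73} × {70, 71}, {p72, p74} × {70, 71}, {p72, p73} × {70, 72}, {p72, p74} × {70, 72}, {p72, p73} × {70, 71, 72}, {p72, p74} × {70, 71, 72}, {p72, p73, p74} × {70, 71}, {p72, p73, p74} × {70, 72}, {p72, p73, p74} × {70, 71, 72}}; |τ_{X×Y}| = 108.

Enumerate products U × V with U ∈ τ_X, V ∈ τ_Y (deduplicated):
  ∅ × ∅ = {} (∅)
  {p72} × {70} = {(p72,70)}
  {p72} × {71} = {(p72,71)}
  {p74} × {70} = {(p74,70)}
  {p74} × {71} = {(p74,71)}
  {p72} × {70, 71} = {(p72,70), (p72,71)}
  {p72} × {70, 72} = {(p72,70), (p72,72)}
  {p72, p73} × {70} = {(p72,70), (p73,70)}
  {p72, p74} × {70} = {(p72,70), (p74,70)}
  {p72, p73} × {71} = {(p72,71), (p73,71)}
  {p72, p74} × {71} = {(p72,71), (p74,71)}
  {p74} × {70, 71} = {(p74,70), (p74,71)}
  {p74} × {70, 72} = {(p74,70), (p74,72)}
  {p72} × {70, 71, 72} = {(p72,70), (p72,71), (p72,72)}
  {p72, p73, p74} × {70} = {(p72,70), (p73,70), (p74,70)}
  {p72, p73, p74} × {71} = {(p72,71), (p73,71), (p74,71)}
  {p74} × {70, 71, 72} = {(p74,70), (p74,71), (p74,72)}
  {p72, p73} × {70, 71} = {(p72,70), (p72,71), (p73,70), (p73,71)}
  {p72, p74} × {70, 71} = {(p72,70), (p72,71), (p74,70), (p74,71)}
  {p72, p73} × {70, 72} = {(p72,70), (p72,72), (p73,70), (p73,72)}
  {p72, p74} × {70, 72} = {(p72,70), (p72,72), (p74,70), (p74,72)}
  {p72, p73} × {70, 71, 72} = {(p72,70), (p72,71), (p72,72), (p73,70), (p73,71), (p73,72)}
  {p72, p74} × {70, 71, 72} = {(p72,70), (p72,71), (p72,72), (p74,70), (p74,71), (p74,72)}
  {p72, p73, p74} × {70, 71} = {(p72,70), (p72,71), (p73,70), (p73,71), (p74,70), (p74,71)}
  {p72, p73, p74} × {70, 72} = {(p72,70), (p72,72), (p73,70), (p73,72), (p74,70), (p74,72)}
  {p72, p73, p74} × {70, 71, 72} = {(p72,70), (p72,71), (p72,72), (p73,70), (p73,71), (p73,72), (p74,70), (p74,71), (p74,72)}
These 26 distinct sets form the basis B.
Close under arbitrary unions to get τ_{X×Y}; counting gives |τ_{X×Y}| = 108.


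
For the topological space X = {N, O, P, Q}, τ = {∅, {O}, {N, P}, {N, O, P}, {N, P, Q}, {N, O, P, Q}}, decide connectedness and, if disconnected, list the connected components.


(X, τ) is disconnected; components = [{O}, {N, P, Q}].

Find clopen sets (U ∈ τ with X ∖ U ∈ τ):
  U = ∅, X ∖ U = {N, O, P, Q} — both open, so U is clopen.
  U = {O}, X ∖ U = {N, P, Q} — both open, so U is clopen.
  U = {N, P, Q}, X ∖ U = {O} — both open, so U is clopen.
  U = {N, O, P, Q}, X ∖ U = ∅ — both open, so U is clopen.
Nontrivial clopen(s) exist: e.g. {N, P, Q}. So (X, τ) is disconnected.
Compute connected components by grouping points that agree on all clopens:
  component: {O}
  component: {N, P, Q}


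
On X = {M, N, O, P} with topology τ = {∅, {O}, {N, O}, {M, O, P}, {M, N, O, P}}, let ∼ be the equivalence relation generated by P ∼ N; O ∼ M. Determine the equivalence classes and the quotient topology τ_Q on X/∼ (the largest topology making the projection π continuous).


X/∼ = {[M=O], [N=P]}; |τ_Q| = 2.

Equivalence classes: [M=O], [N=P].
Quotient map π: X → X/∼ sends M ↦ [M=O], N ↦ [N=P], O ↦ [M=O], P ↦ [N=P].
For each subset V ⊆ X/∼, compute π^{-1}(V) ⊆ X and check whether π^{-1}(V) ∈ τ. V is open in τ_Q iff π^{-1}(V) ∈ τ.
  V = {}: π^{-1}(V) = ∅ ∈ τ ✓.
  V = {[M=O]}: π^{-1}(V) = {M, O} ∉ τ ✗.
  V = {[N=P]}: π^{-1}(V) = {N, P} ∉ τ ✗.
  V = {[M=O], [N=P]}: π^{-1}(V) = {M, N, O, P} ∈ τ ✓.
Open sets in the quotient: τ_Q = {{}, {[M=O], [N=P]}} (2 elements).


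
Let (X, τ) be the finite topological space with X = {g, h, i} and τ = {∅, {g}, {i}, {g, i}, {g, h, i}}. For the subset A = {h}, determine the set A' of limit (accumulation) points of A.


A' = ∅

For each x ∈ X, list the open sets U ∈ τ with x ∈ U, then check whether U ∩ (A ∖ {x}) ≠ ∅ for every such U.
  x = g: open {g} ∋ x has {g} ∩ (A ∖ {g}) = ∅, so x is NOT a limit point.
  x = h: open {g, h, i} ∋ x has {g, h, i} ∩ (A ∖ {h}) = ∅, so x is NOT a limit point.
  x = i: open {i} ∋ x has {i} ∩ (A ∖ {i}) = ∅, so x is NOT a limit point.
Collecting: A' = ∅.


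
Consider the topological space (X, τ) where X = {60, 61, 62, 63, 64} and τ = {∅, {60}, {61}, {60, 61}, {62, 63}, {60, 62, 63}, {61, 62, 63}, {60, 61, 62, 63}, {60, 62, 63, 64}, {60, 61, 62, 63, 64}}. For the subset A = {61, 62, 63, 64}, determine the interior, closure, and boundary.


int(A) = {61, 62, 63}, cl(A) = {61, 62, 63, 64}, ∂A = {64}.

Closed sets in (X, τ) are complements of opens:
  closed(X, τ) = {∅, {61}, {64}, {60, 64}, {61, 64}, {60, 61, 64}, {62, 63, 64}, {60, 62, 63, 64}, {61, 62, 63, 64}, {60, 61, 62, 63, 64}}.
int(A) = ⋃ {U ∈ τ : U ⊆ A}. Opens contained in A: ∅, {61}, {62, 63}, {61, 62, 63}.
Taking the union of these: int(A) = {61, 62, 63}.
cl(A) = ⋂ {C closed : A ⊆ C}. Closed sets containing A: {61, 62, 63, 64}, {60, 61, 62, 63, 64}.
Intersecting these: cl(A) = {61, 62, 63, 64}.
∂A = cl(A) ∖ int(A) = {61, 62, 63, 64} ∖ {61, 62, 63} = {64}.


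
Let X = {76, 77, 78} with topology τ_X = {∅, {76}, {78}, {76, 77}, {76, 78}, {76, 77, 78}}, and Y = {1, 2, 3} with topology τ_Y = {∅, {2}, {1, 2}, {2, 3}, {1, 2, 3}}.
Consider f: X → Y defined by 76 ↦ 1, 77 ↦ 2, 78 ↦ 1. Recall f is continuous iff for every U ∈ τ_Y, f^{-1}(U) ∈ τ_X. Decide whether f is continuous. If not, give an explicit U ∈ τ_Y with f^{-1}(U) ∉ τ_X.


f is NOT continuous.

Compute f^{-1}(U) for each U ∈ τ_Y:
  U = ∅: f^{-1}(U) = ∅ ∈ τ_X ✓.
  U = {2}: f^{-1}(U) = {77} ∉ τ_X ✗.
  U = {1, 2}: f^{-1}(U) = {76, 77, 78} ∈ τ_X ✓.
  U = {2, 3}: f^{-1}(U) = {77} ∉ τ_X ✗.
  U = {1, 2, 3}: f^{-1}(U) = {76, 77, 78} ∈ τ_X ✓.
Found U = {2} with f^{-1}(U) = {77} not in τ_X. Therefore f is NOT continuous.


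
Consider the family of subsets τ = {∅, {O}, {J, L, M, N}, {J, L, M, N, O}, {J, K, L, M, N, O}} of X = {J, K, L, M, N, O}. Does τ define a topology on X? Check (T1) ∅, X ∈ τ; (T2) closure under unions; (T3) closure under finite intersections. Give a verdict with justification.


τ IS a topology on X.

Axiom (T1): ∅ ∈ τ? Yes; X ∈ τ? Yes.
Axiom (T2/T3): check pairwise unions and intersections of members of τ.
All pairwise intersections and unions checked — each lies in τ. Therefore τ satisfies (T1), (T2), (T3): it IS a topology on X.


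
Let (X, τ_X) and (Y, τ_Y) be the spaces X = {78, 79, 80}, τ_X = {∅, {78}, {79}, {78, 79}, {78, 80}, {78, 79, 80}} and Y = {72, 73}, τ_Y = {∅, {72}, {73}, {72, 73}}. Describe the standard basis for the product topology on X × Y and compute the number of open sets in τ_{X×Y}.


Basis B = {∅ × ∅, {78} × {72}, {78} × {73}, {79} × {72}, {79} × {73}, {78} × {72, 73}, {78, 79} × {72}, {78, 80} × {72}, {78, 79} × {73}, {78, 80} × {73}, {79} × {72, 73}, {78, 79, 80} × {72}, {78, 79, 80} × {73}, {78, 79} × {72, 73}, {78, 80} × {72, 73}, {78, 79, 80} × {72, 73}}; |τ_{X×Y}| = 36.

Enumerate products U × V with U ∈ τ_X, V ∈ τ_Y (deduplicated):
  ∅ × ∅ = {} (∅)
  {78} × {72} = {(78,72)}
  {78} × {73} = {(78,73)}
  {79} × {72} = {(79,72)}
  {79} × {73} = {(79,73)}
  {78} × {72, 73} = {(78,72), (78,73)}
  {78, 79} × {72} = {(78,72), (79,72)}
  {78, 80} × {72} = {(78,72), (80,72)}
  {78, 79} × {73} = {(78,73), (79,73)}
  {78, 80} × {73} = {(78,73), (80,73)}
  {79} × {72, 73} = {(79,72), (79,73)}
  {78, 79, 80} × {72} = {(78,72), (79,72), (80,72)}
  {78, 79, 80} × {73} = {(78,73), (79,73), (80,73)}
  {78, 79} × {72, 73} = {(78,72), (78,73), (79,72), (79,73)}
  {78, 80} × {72, 73} = {(78,72), (78,73), (80,72), (80,73)}
  {78, 79, 80} × {72, 73} = {(78,72), (78,73), (79,72), (79,73), (80,72), (80,73)}
These 16 distinct sets form the basis B.
Close under arbitrary unions to get τ_{X×Y}; counting gives |τ_{X×Y}| = 36.


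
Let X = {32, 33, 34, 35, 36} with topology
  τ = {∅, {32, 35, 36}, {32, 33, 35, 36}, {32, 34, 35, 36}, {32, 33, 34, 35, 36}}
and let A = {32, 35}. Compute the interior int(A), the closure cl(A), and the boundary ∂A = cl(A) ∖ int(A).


int(A) = ∅, cl(A) = {32, 33, 34, 35, 36}, ∂A = {32, 33, 34, 35, 36}.

Closed sets in (X, τ) are complements of opens:
  closed(X, τ) = {∅, {33}, {34}, {33, 34}, {32, 33, 34, 35, 36}}.
int(A) = ⋃ {U ∈ τ : U ⊆ A}. Opens contained in A: ∅.
Taking the union of these: int(A) = ∅.
cl(A) = ⋂ {C closed : A ⊆ C}. Closed sets containing A: {32, 33, 34, 35, 36}.
Intersecting these: cl(A) = {32, 33, 34, 35, 36}.
∂A = cl(A) ∖ int(A) = {32, 33, 34, 35, 36} ∖ ∅ = {32, 33, 34, 35, 36}.


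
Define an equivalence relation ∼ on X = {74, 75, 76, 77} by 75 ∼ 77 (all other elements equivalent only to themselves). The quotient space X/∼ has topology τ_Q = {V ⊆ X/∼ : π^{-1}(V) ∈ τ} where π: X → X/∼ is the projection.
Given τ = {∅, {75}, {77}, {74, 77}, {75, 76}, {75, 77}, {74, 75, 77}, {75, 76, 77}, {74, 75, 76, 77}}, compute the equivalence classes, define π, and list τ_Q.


X/∼ = {[74], [75=77], [76]}; |τ_Q| = 5.

Equivalence classes: [74], [75=77], [76].
Quotient map π: X → X/∼ sends 74 ↦ [74], 75 ↦ [75=77], 76 ↦ [76], 77 ↦ [75=77].
For each subset V ⊆ X/∼, compute π^{-1}(V) ⊆ X and check whether π^{-1}(V) ∈ τ. V is open in τ_Q iff π^{-1}(V) ∈ τ.
  V = {}: π^{-1}(V) = ∅ ∈ τ ✓.
  V = {[74]}: π^{-1}(V) = {74} ∉ τ ✗.
  V = {[75=77]}: π^{-1}(V) = {75, 77} ∈ τ ✓.
  V = {[74], [75=77]}: π^{-1}(V) = {74, 75, 77} ∈ τ ✓.
  V = {[76]}: π^{-1}(V) = {76} ∉ τ ✗.
  V = {[74], [76]}: π^{-1}(V) = {74, 76} ∉ τ ✗.
  V = {[75=77], [76]}: π^{-1}(V) = {75, 76, 77} ∈ τ ✓.
  V = {[74], [75=77], [76]}: π^{-1}(V) = {74, 75, 76, 77} ∈ τ ✓.
Open sets in the quotient: τ_Q = {{}, {[75=77]}, {[74], [75=77]}, {[75=77], [76]}, {[74], [75=77], [76]}} (5 elements).


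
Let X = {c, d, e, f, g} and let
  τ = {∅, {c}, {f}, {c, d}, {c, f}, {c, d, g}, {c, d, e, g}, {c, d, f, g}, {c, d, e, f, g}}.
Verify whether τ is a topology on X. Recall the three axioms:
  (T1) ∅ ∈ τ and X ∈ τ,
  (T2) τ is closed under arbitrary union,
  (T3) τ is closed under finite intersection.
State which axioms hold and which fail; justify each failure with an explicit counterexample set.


τ is NOT a topology on X.

Axiom (T1): ∅ ∈ τ? Yes; X ∈ τ? Yes.
Axiom (T2/T3): check pairwise unions and intersections of members of τ.
Counterexample for (T2): {f} ∪ {c, d} = {c, d, f} ∉ τ. Therefore τ is NOT a topology.


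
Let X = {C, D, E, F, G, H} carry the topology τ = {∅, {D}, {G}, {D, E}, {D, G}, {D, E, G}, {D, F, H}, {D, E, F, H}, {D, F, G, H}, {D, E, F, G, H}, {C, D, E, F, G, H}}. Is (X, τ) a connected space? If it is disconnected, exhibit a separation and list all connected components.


(X, τ) is connected.

Find clopen sets (U ∈ τ with X ∖ U ∈ τ):
  U = ∅, X ∖ U = {C, D, E, F, G, H} — both open, so U is clopen.
  U = {C, D, E, F, G, H}, X ∖ U = ∅ — both open, so U is clopen.
Only trivial clopens (∅ and X) exist, so (X, τ) is connected.
Compute connected components by grouping points that agree on all clopens:
  component: {C, D, E, F, G, H}


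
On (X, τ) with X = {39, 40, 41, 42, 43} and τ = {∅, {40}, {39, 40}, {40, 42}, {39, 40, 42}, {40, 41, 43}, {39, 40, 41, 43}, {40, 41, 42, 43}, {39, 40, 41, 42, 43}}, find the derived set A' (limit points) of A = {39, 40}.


A' = {39, 41, 42, 43}

For each x ∈ X, list the open sets U ∈ τ with x ∈ U, then check whether U ∩ (A ∖ {x}) ≠ ∅ for every such U.
  x = 39: opens ∋ x are {39, 40}, {39, 40, 42}, {39, 40, 41, 43}, {39, 40, 41, 42, 43}; each meets A ∖ {39}, so x IS a limit point.
  x = 40: open {40} ∋ x has {40} ∩ (A ∖ {40}) = ∅, so x is NOT a limit point.
  x = 41: opens ∋ x are {40, 41, 43}, {39, 40, 41, 43}, {40, 41, 42, 43}, {39, 40, 41, 42, 43}; each meets A ∖ {41}, so x IS a limit point.
  x = 42: opens ∋ x are {40, 42}, {39, 40, 42}, {40, 41, 42, 43}, {39, 40, 41, 42, 43}; each meets A ∖ {42}, so x IS a limit point.
  x = 43: opens ∋ x are {40, 41, 43}, {39, 40, 41, 43}, {40, 41, 42, 43}, {39, 40, 41, 42, 43}; each meets A ∖ {43}, so x IS a limit point.
Collecting: A' = {39, 41, 42, 43}.


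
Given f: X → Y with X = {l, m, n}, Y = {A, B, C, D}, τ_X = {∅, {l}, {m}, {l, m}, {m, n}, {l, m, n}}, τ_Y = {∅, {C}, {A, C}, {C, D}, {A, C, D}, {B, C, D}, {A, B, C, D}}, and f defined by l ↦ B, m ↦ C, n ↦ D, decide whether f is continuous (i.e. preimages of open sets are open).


f IS continuous.

Compute f^{-1}(U) for each U ∈ τ_Y:
  U = ∅: f^{-1}(U) = ∅ ∈ τ_X ✓.
  U = {C}: f^{-1}(U) = {m} ∈ τ_X ✓.
  U = {A, C}: f^{-1}(U) = {m} ∈ τ_X ✓.
  U = {C, D}: f^{-1}(U) = {m, n} ∈ τ_X ✓.
  U = {A, C, D}: f^{-1}(U) = {m, n} ∈ τ_X ✓.
  U = {B, C, D}: f^{-1}(U) = {l, m, n} ∈ τ_X ✓.
  U = {A, B, C, D}: f^{-1}(U) = {l, m, n} ∈ τ_X ✓.
Every preimage lies in τ_X, so f IS continuous.


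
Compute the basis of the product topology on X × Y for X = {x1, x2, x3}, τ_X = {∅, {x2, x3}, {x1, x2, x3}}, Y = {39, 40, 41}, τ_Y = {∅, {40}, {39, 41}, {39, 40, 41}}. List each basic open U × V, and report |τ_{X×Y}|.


Basis B = {∅ × ∅, {x2, x3} × {40}, {x1, x2, x3} × {40}, {x2, x3} × {39, 41}, {x1, x2, x3} × {39, 41}, {x2, x3} × {39, 40, 41}, {x1, x2, x3} × {39, 40, 41}}; |τ_{X×Y}| = 9.

Enumerate products U × V with U ∈ τ_X, V ∈ τ_Y (deduplicated):
  ∅ × ∅ = {} (∅)
  {x2, x3} × {40} = {(x2,40), (x3,40)}
  {x1, x2, x3} × {40} = {(x1,40), (x2,40), (x3,40)}
  {x2, x3} × {39, 41} = {(x2,39), (x2,41), (x3,39), (x3,41)}
  {x1, x2, x3} × {39, 41} = {(x1,39), (x1,41), (x2,39), (x2,41), (x3,39), (x3,41)}
  {x2, x3} × {39, 40, 41} = {(x2,39), (x2,40), (x2,41), (x3,39), (x3,40), (x3,41)}
  {x1, x2, x3} × {39, 40, 41} = {(x1,39), (x1,40), (x1,41), (x2,39), (x2,40), (x2,41), (x3,39), (x3,40), (x3,41)}
These 7 distinct sets form the basis B.
Close under arbitrary unions to get τ_{X×Y}; counting gives |τ_{X×Y}| = 9.


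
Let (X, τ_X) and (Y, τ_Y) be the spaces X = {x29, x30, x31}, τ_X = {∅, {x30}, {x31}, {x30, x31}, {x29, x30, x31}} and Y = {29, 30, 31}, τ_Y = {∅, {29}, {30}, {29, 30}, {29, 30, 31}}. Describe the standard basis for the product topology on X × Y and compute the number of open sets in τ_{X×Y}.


Basis B = {∅ × ∅, {x30} × {29}, {x30} × {30}, {x31} × {29}, {x31} × {30}, {x30} × {29, 30}, {x30, x31} × {29}, {x30, x31} × {30}, {x31} × {29, 30}, {x29, x30, x31} × {29}, {x29, x30, x31} × {30}, {x30} × {29, 30, 31}, {x31} × {29, 30, 31}, {x30, x31} × {29, 30}, {x29, x30, x31} × {29, 30}, {x30, x31} × {29, 30, 31}, {x29, x30, x31} × {29, 30, 31}}; |τ_{X×Y}| = 48.

Enumerate products U × V with U ∈ τ_X, V ∈ τ_Y (deduplicated):
  ∅ × ∅ = {} (∅)
  {x30} × {29} = {(x30,29)}
  {x30} × {30} = {(x30,30)}
  {x31} × {29} = {(x31,29)}
  {x31} × {30} = {(x31,30)}
  {x30} × {29, 30} = {(x30,29), (x30,30)}
  {x30, x31} × {29} = {(x30,29), (x31,29)}
  {x30, x31} × {30} = {(x30,30), (x31,30)}
  {x31} × {29, 30} = {(x31,29), (x31,30)}
  {x29, x30, x31} × {29} = {(x29,29), (x30,29), (x31,29)}
  {x29, x30, x31} × {30} = {(x29,30), (x30,30), (x31,30)}
  {x30} × {29, 30, 31} = {(x30,29), (x30,30), (x30,31)}
  {x31} × {29, 30, 31} = {(x31,29), (x31,30), (x31,31)}
  {x30, x31} × {29, 30} = {(x30,29), (x30,30), (x31,29), (x31,30)}
  {x29, x30, x31} × {29, 30} = {(x29,29), (x29,30), (x30,29), (x30,30), (x31,29), (x31,30)}
  {x30, x31} × {29, 30, 31} = {(x30,29), (x30,30), (x30,31), (x31,29), (x31,30), (x31,31)}
  {x29, x30, x31} × {29, 30, 31} = {(x29,29), (x29,30), (x29,31), (x30,29), (x30,30), (x30,31), (x31,29), (x31,30), (x31,31)}
These 17 distinct sets form the basis B.
Close under arbitrary unions to get τ_{X×Y}; counting gives |τ_{X×Y}| = 48.


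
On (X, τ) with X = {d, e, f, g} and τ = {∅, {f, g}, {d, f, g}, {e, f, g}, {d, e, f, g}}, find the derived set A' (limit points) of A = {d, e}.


A' = ∅

For each x ∈ X, list the open sets U ∈ τ with x ∈ U, then check whether U ∩ (A ∖ {x}) ≠ ∅ for every such U.
  x = d: open {d, f, g} ∋ x has {d, f, g} ∩ (A ∖ {d}) = ∅, so x is NOT a limit point.
  x = e: open {e, f, g} ∋ x has {e, f, g} ∩ (A ∖ {e}) = ∅, so x is NOT a limit point.
  x = f: open {f, g} ∋ x has {f, g} ∩ (A ∖ {f}) = ∅, so x is NOT a limit point.
  x = g: open {f, g} ∋ x has {f, g} ∩ (A ∖ {g}) = ∅, so x is NOT a limit point.
Collecting: A' = ∅.


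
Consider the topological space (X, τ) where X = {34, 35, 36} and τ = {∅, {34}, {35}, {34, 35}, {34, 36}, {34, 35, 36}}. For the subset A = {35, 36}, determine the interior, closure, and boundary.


int(A) = {35}, cl(A) = {35, 36}, ∂A = {36}.

Closed sets in (X, τ) are complements of opens:
  closed(X, τ) = {∅, {35}, {36}, {34, 36}, {35, 36}, {34, 35, 36}}.
int(A) = ⋃ {U ∈ τ : U ⊆ A}. Opens contained in A: ∅, {35}.
Taking the union of these: int(A) = {35}.
cl(A) = ⋂ {C closed : A ⊆ C}. Closed sets containing A: {35, 36}, {34, 35, 36}.
Intersecting these: cl(A) = {35, 36}.
∂A = cl(A) ∖ int(A) = {35, 36} ∖ {35} = {36}.


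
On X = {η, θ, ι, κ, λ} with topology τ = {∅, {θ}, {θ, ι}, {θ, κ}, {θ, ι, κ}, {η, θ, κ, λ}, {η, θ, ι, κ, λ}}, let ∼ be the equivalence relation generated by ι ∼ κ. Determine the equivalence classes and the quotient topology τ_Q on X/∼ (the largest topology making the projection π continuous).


X/∼ = {[η], [θ], [ι=κ], [λ]}; |τ_Q| = 4.

Equivalence classes: [η], [θ], [ι=κ], [λ].
Quotient map π: X → X/∼ sends η ↦ [η], θ ↦ [θ], ι ↦ [ι=κ], κ ↦ [ι=κ], λ ↦ [λ].
For each subset V ⊆ X/∼, compute π^{-1}(V) ⊆ X and check whether π^{-1}(V) ∈ τ. V is open in τ_Q iff π^{-1}(V) ∈ τ.
  V = {}: π^{-1}(V) = ∅ ∈ τ ✓.
  V = {[η]}: π^{-1}(V) = {η} ∉ τ ✗.
  V = {[θ]}: π^{-1}(V) = {θ} ∈ τ ✓.
  V = {[η], [θ]}: π^{-1}(V) = {η, θ} ∉ τ ✗.
  V = {[ι=κ]}: π^{-1}(V) = {ι, κ} ∉ τ ✗.
  V = {[η], [ι=κ]}: π^{-1}(V) = {η, ι, κ} ∉ τ ✗.
  V = {[θ], [ι=κ]}: π^{-1}(V) = {θ, ι, κ} ∈ τ ✓.
  V = {[η], [θ], [ι=κ]}: π^{-1}(V) = {η, θ, ι, κ} ∉ τ ✗.
  V = {[λ]}: π^{-1}(V) = {λ} ∉ τ ✗.
  V = {[η], [λ]}: π^{-1}(V) = {η, λ} ∉ τ ✗.
  V = {[θ], [λ]}: π^{-1}(V) = {θ, λ} ∉ τ ✗.
  V = {[η], [θ], [λ]}: π^{-1}(V) = {η, θ, λ} ∉ τ ✗.
  V = {[ι=κ], [λ]}: π^{-1}(V) = {ι, κ, λ} ∉ τ ✗.
  V = {[η], [ι=κ], [λ]}: π^{-1}(V) = {η, ι, κ, λ} ∉ τ ✗.
  V = {[θ], [ι=κ], [λ]}: π^{-1}(V) = {θ, ι, κ, λ} ∉ τ ✗.
  V = {[η], [θ], [ι=κ], [λ]}: π^{-1}(V) = {η, θ, ι, κ, λ} ∈ τ ✓.
Open sets in the quotient: τ_Q = {{}, {[θ]}, {[θ], [ι=κ]}, {[η], [θ], [ι=κ], [λ]}} (4 elements).
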